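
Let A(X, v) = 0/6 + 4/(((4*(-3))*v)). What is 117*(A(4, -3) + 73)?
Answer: 8554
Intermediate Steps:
A(X, v) = -1/(3*v) (A(X, v) = 0*(⅙) + 4/((-12*v)) = 0 + 4*(-1/(12*v)) = 0 - 1/(3*v) = -1/(3*v))
117*(A(4, -3) + 73) = 117*(-⅓/(-3) + 73) = 117*(-⅓*(-⅓) + 73) = 117*(⅑ + 73) = 117*(658/9) = 8554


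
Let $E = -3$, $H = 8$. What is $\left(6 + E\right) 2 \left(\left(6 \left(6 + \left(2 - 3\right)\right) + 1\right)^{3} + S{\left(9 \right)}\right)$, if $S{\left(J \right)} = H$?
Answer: $178794$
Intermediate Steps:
$S{\left(J \right)} = 8$
$\left(6 + E\right) 2 \left(\left(6 \left(6 + \left(2 - 3\right)\right) + 1\right)^{3} + S{\left(9 \right)}\right) = \left(6 - 3\right) 2 \left(\left(6 \left(6 + \left(2 - 3\right)\right) + 1\right)^{3} + 8\right) = 3 \cdot 2 \left(\left(6 \left(6 - 1\right) + 1\right)^{3} + 8\right) = 6 \left(\left(6 \cdot 5 + 1\right)^{3} + 8\right) = 6 \left(\left(30 + 1\right)^{3} + 8\right) = 6 \left(31^{3} + 8\right) = 6 \left(29791 + 8\right) = 6 \cdot 29799 = 178794$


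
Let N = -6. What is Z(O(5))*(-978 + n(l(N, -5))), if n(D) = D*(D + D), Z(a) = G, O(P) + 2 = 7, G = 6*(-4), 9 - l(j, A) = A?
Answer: 14064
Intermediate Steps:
l(j, A) = 9 - A
G = -24
O(P) = 5 (O(P) = -2 + 7 = 5)
Z(a) = -24
n(D) = 2*D² (n(D) = D*(2*D) = 2*D²)
Z(O(5))*(-978 + n(l(N, -5))) = -24*(-978 + 2*(9 - 1*(-5))²) = -24*(-978 + 2*(9 + 5)²) = -24*(-978 + 2*14²) = -24*(-978 + 2*196) = -24*(-978 + 392) = -24*(-586) = 14064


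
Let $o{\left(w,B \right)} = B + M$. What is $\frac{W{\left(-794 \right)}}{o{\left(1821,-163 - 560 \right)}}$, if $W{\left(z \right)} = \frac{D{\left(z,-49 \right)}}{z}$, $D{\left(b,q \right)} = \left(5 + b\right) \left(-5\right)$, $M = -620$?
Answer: $\frac{3945}{1066342} \approx 0.0036996$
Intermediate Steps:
$D{\left(b,q \right)} = -25 - 5 b$
$o{\left(w,B \right)} = -620 + B$ ($o{\left(w,B \right)} = B - 620 = -620 + B$)
$W{\left(z \right)} = \frac{-25 - 5 z}{z}$
$\frac{W{\left(-794 \right)}}{o{\left(1821,-163 - 560 \right)}} = \frac{-5 - \frac{25}{-794}}{-620 - 723} = \frac{-5 - - \frac{25}{794}}{-620 - 723} = \frac{-5 + \frac{25}{794}}{-1343} = \left(- \frac{3945}{794}\right) \left(- \frac{1}{1343}\right) = \frac{3945}{1066342}$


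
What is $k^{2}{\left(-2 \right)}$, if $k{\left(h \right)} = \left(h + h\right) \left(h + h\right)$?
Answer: $256$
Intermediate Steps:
$k{\left(h \right)} = 4 h^{2}$ ($k{\left(h \right)} = 2 h 2 h = 4 h^{2}$)
$k^{2}{\left(-2 \right)} = \left(4 \left(-2\right)^{2}\right)^{2} = \left(4 \cdot 4\right)^{2} = 16^{2} = 256$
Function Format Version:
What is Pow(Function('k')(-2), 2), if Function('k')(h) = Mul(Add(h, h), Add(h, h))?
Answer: 256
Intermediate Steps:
Function('k')(h) = Mul(4, Pow(h, 2)) (Function('k')(h) = Mul(Mul(2, h), Mul(2, h)) = Mul(4, Pow(h, 2)))
Pow(Function('k')(-2), 2) = Pow(Mul(4, Pow(-2, 2)), 2) = Pow(Mul(4, 4), 2) = Pow(16, 2) = 256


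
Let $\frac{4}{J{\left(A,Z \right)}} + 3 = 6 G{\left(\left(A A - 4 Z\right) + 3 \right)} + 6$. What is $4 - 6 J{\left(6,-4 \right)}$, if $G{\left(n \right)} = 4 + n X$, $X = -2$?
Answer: $\frac{852}{211} \approx 4.0379$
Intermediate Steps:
$G{\left(n \right)} = 4 - 2 n$ ($G{\left(n \right)} = 4 + n \left(-2\right) = 4 - 2 n$)
$J{\left(A,Z \right)} = \frac{4}{-9 - 12 A^{2} + 48 Z}$ ($J{\left(A,Z \right)} = \frac{4}{-3 + \left(6 \left(4 - 2 \left(\left(A A - 4 Z\right) + 3\right)\right) + 6\right)} = \frac{4}{-3 + \left(6 \left(4 - 2 \left(\left(A^{2} - 4 Z\right) + 3\right)\right) + 6\right)} = \frac{4}{-3 + \left(6 \left(4 - 2 \left(3 + A^{2} - 4 Z\right)\right) + 6\right)} = \frac{4}{-3 + \left(6 \left(4 - \left(6 - 8 Z + 2 A^{2}\right)\right) + 6\right)} = \frac{4}{-3 + \left(6 \left(-2 - 2 A^{2} + 8 Z\right) + 6\right)} = \frac{4}{-3 - \left(6 - 48 Z + 12 A^{2}\right)} = \frac{4}{-9 - 12 A^{2} + 48 Z}$)
$4 - 6 J{\left(6,-4 \right)} = 4 - 6 \left(- \frac{4}{9 - -192 + 12 \cdot 6^{2}}\right) = 4 - 6 \left(- \frac{4}{9 + 192 + 12 \cdot 36}\right) = 4 - 6 \left(- \frac{4}{9 + 192 + 432}\right) = 4 - 6 \left(- \frac{4}{633}\right) = 4 - 6 \left(\left(-4\right) \frac{1}{633}\right) = 4 - - \frac{8}{211} = 4 + \frac{8}{211} = \frac{852}{211}$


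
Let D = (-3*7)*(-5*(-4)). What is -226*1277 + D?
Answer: -289022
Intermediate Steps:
D = -420 (D = -21*20 = -420)
-226*1277 + D = -226*1277 - 420 = -288602 - 420 = -289022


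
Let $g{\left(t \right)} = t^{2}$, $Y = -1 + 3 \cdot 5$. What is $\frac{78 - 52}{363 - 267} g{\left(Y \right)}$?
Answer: $\frac{637}{12} \approx 53.083$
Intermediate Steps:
$Y = 14$ ($Y = -1 + 15 = 14$)
$\frac{78 - 52}{363 - 267} g{\left(Y \right)} = \frac{78 - 52}{363 - 267} \cdot 14^{2} = \frac{26}{96} \cdot 196 = 26 \cdot \frac{1}{96} \cdot 196 = \frac{13}{48} \cdot 196 = \frac{637}{12}$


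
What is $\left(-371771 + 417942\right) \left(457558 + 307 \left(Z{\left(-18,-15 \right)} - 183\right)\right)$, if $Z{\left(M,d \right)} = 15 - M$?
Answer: $18999735868$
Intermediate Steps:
$\left(-371771 + 417942\right) \left(457558 + 307 \left(Z{\left(-18,-15 \right)} - 183\right)\right) = \left(-371771 + 417942\right) \left(457558 + 307 \left(\left(15 - -18\right) - 183\right)\right) = 46171 \left(457558 + 307 \left(\left(15 + 18\right) - 183\right)\right) = 46171 \left(457558 + 307 \left(33 - 183\right)\right) = 46171 \left(457558 + 307 \left(-150\right)\right) = 46171 \left(457558 - 46050\right) = 46171 \cdot 411508 = 18999735868$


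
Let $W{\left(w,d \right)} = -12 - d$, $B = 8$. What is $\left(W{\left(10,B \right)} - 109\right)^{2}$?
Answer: $16641$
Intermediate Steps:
$\left(W{\left(10,B \right)} - 109\right)^{2} = \left(\left(-12 - 8\right) - 109\right)^{2} = \left(-20 - 109\right)^{2} = \left(-129\right)^{2} = 16641$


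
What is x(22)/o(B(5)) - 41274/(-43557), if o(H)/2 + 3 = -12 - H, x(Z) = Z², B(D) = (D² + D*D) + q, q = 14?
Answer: -2426716/1147001 ≈ -2.1157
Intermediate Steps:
B(D) = 14 + 2*D² (B(D) = (D² + D*D) + 14 = (D² + D²) + 14 = 2*D² + 14 = 14 + 2*D²)
o(H) = -30 - 2*H (o(H) = -6 + 2*(-12 - H) = -6 + (-24 - 2*H) = -30 - 2*H)
x(22)/o(B(5)) - 41274/(-43557) = 22²/(-30 - 2*(14 + 2*5²)) - 41274/(-43557) = 484/(-30 - 2*(14 + 2*25)) - 41274*(-1/43557) = 484/(-30 - 2*(14 + 50)) + 13758/14519 = 484/(-30 - 2*64) + 13758/14519 = 484/(-30 - 128) + 13758/14519 = 484/(-158) + 13758/14519 = 484*(-1/158) + 13758/14519 = -242/79 + 13758/14519 = -2426716/1147001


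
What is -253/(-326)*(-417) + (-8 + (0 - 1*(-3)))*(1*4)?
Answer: -112021/326 ≈ -343.62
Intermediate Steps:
-253/(-326)*(-417) + (-8 + (0 - 1*(-3)))*(1*4) = -253*(-1/326)*(-417) + (-8 + (0 + 3))*4 = (253/326)*(-417) + (-8 + 3)*4 = -105501/326 - 5*4 = -105501/326 - 20 = -112021/326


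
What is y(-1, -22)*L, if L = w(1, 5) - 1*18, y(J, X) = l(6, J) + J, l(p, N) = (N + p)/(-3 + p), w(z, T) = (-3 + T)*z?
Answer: -32/3 ≈ -10.667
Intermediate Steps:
w(z, T) = z*(-3 + T)
l(p, N) = (N + p)/(-3 + p)
y(J, X) = 2 + 4*J/3 (y(J, X) = (J + 6)/(-3 + 6) + J = (6 + J)/3 + J = (2 + J/3) + J = 2 + 4*J/3)
L = -16 (L = 1*(-3 + 5) - 1*18 = 1*2 - 18 = 2 - 18 = -16)
y(-1, -22)*L = (2 + (4/3)*(-1))*(-16) = (2 - 4/3)*(-16) = (⅔)*(-16) = -32/3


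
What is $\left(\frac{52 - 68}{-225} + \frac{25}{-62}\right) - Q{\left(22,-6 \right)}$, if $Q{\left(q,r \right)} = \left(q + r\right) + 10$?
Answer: $- \frac{367333}{13950} \approx -26.332$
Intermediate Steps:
$Q{\left(q,r \right)} = 10 + q + r$
$\left(\frac{52 - 68}{-225} + \frac{25}{-62}\right) - Q{\left(22,-6 \right)} = \left(\frac{52 - 68}{-225} + \frac{25}{-62}\right) - \left(10 + 22 - 6\right) = \left(\left(-16\right) \left(- \frac{1}{225}\right) + 25 \left(- \frac{1}{62}\right)\right) - 26 = \left(\frac{16}{225} - \frac{25}{62}\right) - 26 = - \frac{4633}{13950} - 26 = - \frac{367333}{13950}$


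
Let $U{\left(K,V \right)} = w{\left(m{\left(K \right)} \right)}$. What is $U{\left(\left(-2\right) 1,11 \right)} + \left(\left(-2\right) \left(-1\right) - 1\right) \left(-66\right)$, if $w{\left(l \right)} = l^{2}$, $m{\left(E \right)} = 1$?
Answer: $-65$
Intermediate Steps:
$U{\left(K,V \right)} = 1$ ($U{\left(K,V \right)} = 1^{2} = 1$)
$U{\left(\left(-2\right) 1,11 \right)} + \left(\left(-2\right) \left(-1\right) - 1\right) \left(-66\right) = 1 + \left(\left(-2\right) \left(-1\right) - 1\right) \left(-66\right) = 1 + \left(2 - 1\right) \left(-66\right) = 1 + 1 \left(-66\right) = 1 - 66 = -65$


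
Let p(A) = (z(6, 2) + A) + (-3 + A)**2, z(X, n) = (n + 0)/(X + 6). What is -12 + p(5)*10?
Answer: 239/3 ≈ 79.667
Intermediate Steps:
z(X, n) = n/(6 + X)
p(A) = 1/6 + A + (-3 + A)**2 (p(A) = (2/(6 + 6) + A) + (-3 + A)**2 = (2/12 + A) + (-3 + A)**2 = (2*(1/12) + A) + (-3 + A)**2 = (1/6 + A) + (-3 + A)**2 = 1/6 + A + (-3 + A)**2)
-12 + p(5)*10 = -12 + (55/6 + 5**2 - 5*5)*10 = -12 + (55/6 + 25 - 25)*10 = -12 + (55/6)*10 = -12 + 275/3 = 239/3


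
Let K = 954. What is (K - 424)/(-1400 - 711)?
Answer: -530/2111 ≈ -0.25107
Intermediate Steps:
(K - 424)/(-1400 - 711) = (954 - 424)/(-1400 - 711) = 530/(-2111) = 530*(-1/2111) = -530/2111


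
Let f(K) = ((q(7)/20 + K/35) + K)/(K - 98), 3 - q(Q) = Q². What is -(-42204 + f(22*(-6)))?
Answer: 135894947/3220 ≈ 42203.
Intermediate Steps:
q(Q) = 3 - Q²
f(K) = (-23/10 + 36*K/35)/(-98 + K) (f(K) = (((3 - 1*7²)/20 + K/35) + K)/(K - 98) = (((3 - 1*49)*(1/20) + K*(1/35)) + K)/(-98 + K) = (((3 - 49)*(1/20) + K/35) + K)/(-98 + K) = ((-46*1/20 + K/35) + K)/(-98 + K) = ((-23/10 + K/35) + K)/(-98 + K) = (-23/10 + 36*K/35)/(-98 + K))
-(-42204 + f(22*(-6))) = -(-42204 + (-161 + 72*(22*(-6)))/(70*(-98 + 22*(-6)))) = -(-42204 + (-161 + 72*(-132))/(70*(-98 - 132))) = -(-42204 + (1/70)*(-161 - 9504)/(-230)) = -(-42204 + (1/70)*(-1/230)*(-9665)) = -(-42204 + 1933/3220) = -1*(-135894947/3220) = 135894947/3220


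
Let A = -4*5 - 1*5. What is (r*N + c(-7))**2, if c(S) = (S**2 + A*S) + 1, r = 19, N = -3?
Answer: 28224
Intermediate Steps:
A = -25 (A = -20 - 5 = -25)
c(S) = 1 + S**2 - 25*S (c(S) = (S**2 - 25*S) + 1 = 1 + S**2 - 25*S)
(r*N + c(-7))**2 = (19*(-3) + (1 + (-7)**2 - 25*(-7)))**2 = (-57 + (1 + 49 + 175))**2 = (-57 + 225)**2 = 168**2 = 28224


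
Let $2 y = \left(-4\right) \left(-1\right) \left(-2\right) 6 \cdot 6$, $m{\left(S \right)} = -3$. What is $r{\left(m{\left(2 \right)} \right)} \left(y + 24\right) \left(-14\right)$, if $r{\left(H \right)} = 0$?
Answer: $0$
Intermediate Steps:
$y = -144$ ($y = \frac{\left(-4\right) \left(-1\right) \left(-2\right) 6 \cdot 6}{2} = \frac{4 \left(-2\right) 6 \cdot 6}{2} = \frac{\left(-8\right) 6 \cdot 6}{2} = \frac{\left(-48\right) 6}{2} = \frac{1}{2} \left(-288\right) = -144$)
$r{\left(m{\left(2 \right)} \right)} \left(y + 24\right) \left(-14\right) = 0 \left(-144 + 24\right) \left(-14\right) = 0 \left(\left(-120\right) \left(-14\right)\right) = 0 \cdot 1680 = 0$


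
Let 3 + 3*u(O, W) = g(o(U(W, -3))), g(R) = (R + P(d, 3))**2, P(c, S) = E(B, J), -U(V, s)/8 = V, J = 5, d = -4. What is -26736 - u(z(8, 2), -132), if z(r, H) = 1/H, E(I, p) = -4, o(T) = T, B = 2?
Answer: -1186909/3 ≈ -3.9564e+5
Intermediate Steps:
U(V, s) = -8*V
P(c, S) = -4
g(R) = (-4 + R)**2 (g(R) = (R - 4)**2 = (-4 + R)**2)
u(O, W) = -1 + (-4 - 8*W)**2/3
-26736 - u(z(8, 2), -132) = -26736 - (-1 + 16*(1 + 2*(-132))**2/3) = -26736 - (-1 + 16*(1 - 264)**2/3) = -26736 - (-1 + (16/3)*(-263)**2) = -26736 - (-1 + (16/3)*69169) = -26736 - (-1 + 1106704/3) = -26736 - 1*1106701/3 = -26736 - 1106701/3 = -1186909/3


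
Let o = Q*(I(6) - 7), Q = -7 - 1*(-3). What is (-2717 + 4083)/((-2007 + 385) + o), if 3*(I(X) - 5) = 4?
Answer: -2049/2429 ≈ -0.84356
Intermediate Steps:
Q = -4 (Q = -7 + 3 = -4)
I(X) = 19/3 (I(X) = 5 + (⅓)*4 = 5 + 4/3 = 19/3)
o = 8/3 (o = -4*(19/3 - 7) = -4*(-⅔) = 8/3 ≈ 2.6667)
(-2717 + 4083)/((-2007 + 385) + o) = (-2717 + 4083)/((-2007 + 385) + 8/3) = 1366/(-1622 + 8/3) = 1366/(-4858/3) = 1366*(-3/4858) = -2049/2429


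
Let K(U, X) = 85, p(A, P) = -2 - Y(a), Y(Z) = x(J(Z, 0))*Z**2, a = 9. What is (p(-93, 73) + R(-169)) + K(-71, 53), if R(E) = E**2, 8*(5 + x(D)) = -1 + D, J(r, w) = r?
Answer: 28968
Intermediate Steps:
x(D) = -41/8 + D/8 (x(D) = -5 + (-1 + D)/8 = -5 + (-1/8 + D/8) = -41/8 + D/8)
Y(Z) = Z**2*(-41/8 + Z/8) (Y(Z) = (-41/8 + Z/8)*Z**2 = Z**2*(-41/8 + Z/8))
p(A, P) = 322 (p(A, P) = -2 - 9**2*(-41 + 9)/8 = -2 - 81*(-32)/8 = -2 - 1*(-324) = -2 + 324 = 322)
(p(-93, 73) + R(-169)) + K(-71, 53) = (322 + (-169)**2) + 85 = (322 + 28561) + 85 = 28883 + 85 = 28968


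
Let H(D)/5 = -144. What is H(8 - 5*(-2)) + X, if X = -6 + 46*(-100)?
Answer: -5326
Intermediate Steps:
H(D) = -720 (H(D) = 5*(-144) = -720)
X = -4606 (X = -6 - 4600 = -4606)
H(8 - 5*(-2)) + X = -720 - 4606 = -5326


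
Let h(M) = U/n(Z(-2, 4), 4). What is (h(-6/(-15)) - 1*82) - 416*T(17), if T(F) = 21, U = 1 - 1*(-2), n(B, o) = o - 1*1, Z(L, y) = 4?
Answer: -8817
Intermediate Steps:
n(B, o) = -1 + o (n(B, o) = o - 1 = -1 + o)
U = 3 (U = 1 + 2 = 3)
h(M) = 1 (h(M) = 3/(-1 + 4) = 3/3 = 3*(⅓) = 1)
(h(-6/(-15)) - 1*82) - 416*T(17) = (1 - 1*82) - 416*21 = (1 - 82) - 8736 = -81 - 8736 = -8817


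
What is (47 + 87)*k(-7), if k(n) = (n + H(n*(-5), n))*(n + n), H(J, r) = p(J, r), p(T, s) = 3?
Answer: 7504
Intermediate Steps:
H(J, r) = 3
k(n) = 2*n*(3 + n) (k(n) = (n + 3)*(n + n) = (3 + n)*(2*n) = 2*n*(3 + n))
(47 + 87)*k(-7) = (47 + 87)*(2*(-7)*(3 - 7)) = 134*(2*(-7)*(-4)) = 134*56 = 7504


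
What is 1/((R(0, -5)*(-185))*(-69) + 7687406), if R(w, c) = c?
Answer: 1/7623581 ≈ 1.3117e-7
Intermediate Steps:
1/((R(0, -5)*(-185))*(-69) + 7687406) = 1/(-5*(-185)*(-69) + 7687406) = 1/(925*(-69) + 7687406) = 1/(-63825 + 7687406) = 1/7623581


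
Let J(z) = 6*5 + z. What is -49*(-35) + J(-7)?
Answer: 1738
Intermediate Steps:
J(z) = 30 + z
-49*(-35) + J(-7) = -49*(-35) + (30 - 7) = 1715 + 23 = 1738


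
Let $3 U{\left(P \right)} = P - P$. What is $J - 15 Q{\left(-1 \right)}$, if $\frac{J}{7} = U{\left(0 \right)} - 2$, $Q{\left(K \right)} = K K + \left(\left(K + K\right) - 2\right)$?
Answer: $31$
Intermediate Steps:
$U{\left(P \right)} = 0$ ($U{\left(P \right)} = \frac{P - P}{3} = \frac{1}{3} \cdot 0 = 0$)
$Q{\left(K \right)} = -2 + K^{2} + 2 K$ ($Q{\left(K \right)} = K^{2} + \left(2 K - 2\right) = K^{2} + \left(-2 + 2 K\right) = -2 + K^{2} + 2 K$)
$J = -14$ ($J = 7 \left(0 - 2\right) = 7 \left(-2\right) = -14$)
$J - 15 Q{\left(-1 \right)} = -14 - 15 \left(-2 + \left(-1\right)^{2} + 2 \left(-1\right)\right) = -14 - 15 \left(-2 + 1 - 2\right) = -14 - -45 = -14 + 45 = 31$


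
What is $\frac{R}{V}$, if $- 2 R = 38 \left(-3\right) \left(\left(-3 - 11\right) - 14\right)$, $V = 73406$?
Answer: $- \frac{798}{36703} \approx -0.021742$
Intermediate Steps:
$R = -1596$ ($R = - \frac{38 \left(-3\right) \left(\left(-3 - 11\right) - 14\right)}{2} = - \frac{\left(-114\right) \left(-14 - 14\right)}{2} = - \frac{\left(-114\right) \left(-28\right)}{2} = \left(- \frac{1}{2}\right) 3192 = -1596$)
$\frac{R}{V} = - \frac{1596}{73406} = \left(-1596\right) \frac{1}{73406} = - \frac{798}{36703}$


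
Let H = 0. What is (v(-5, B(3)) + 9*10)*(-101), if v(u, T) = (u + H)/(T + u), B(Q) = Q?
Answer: -18685/2 ≈ -9342.5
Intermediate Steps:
v(u, T) = u/(T + u) (v(u, T) = (u + 0)/(T + u) = u/(T + u))
(v(-5, B(3)) + 9*10)*(-101) = (-5/(3 - 5) + 9*10)*(-101) = (-5/(-2) + 90)*(-101) = (-5*(-½) + 90)*(-101) = (5/2 + 90)*(-101) = (185/2)*(-101) = -18685/2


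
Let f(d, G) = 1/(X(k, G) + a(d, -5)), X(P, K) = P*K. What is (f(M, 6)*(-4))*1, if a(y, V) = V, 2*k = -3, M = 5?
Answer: 2/7 ≈ 0.28571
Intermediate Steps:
k = -3/2 (k = (1/2)*(-3) = -3/2 ≈ -1.5000)
X(P, K) = K*P
f(d, G) = 1/(-5 - 3*G/2) (f(d, G) = 1/(G*(-3/2) - 5) = 1/(-3*G/2 - 5) = 1/(-5 - 3*G/2))
(f(M, 6)*(-4))*1 = ((2/(-10 - 3*6))*(-4))*1 = ((2/(-10 - 18))*(-4))*1 = ((2/(-28))*(-4))*1 = ((2*(-1/28))*(-4))*1 = -1/14*(-4)*1 = (2/7)*1 = 2/7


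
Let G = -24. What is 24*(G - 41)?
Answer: -1560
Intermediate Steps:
24*(G - 41) = 24*(-24 - 41) = 24*(-65) = -1560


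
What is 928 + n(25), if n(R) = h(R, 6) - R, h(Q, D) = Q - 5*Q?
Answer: 803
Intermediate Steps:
h(Q, D) = -4*Q
n(R) = -5*R (n(R) = -4*R - R = -5*R)
928 + n(25) = 928 - 5*25 = 928 - 125 = 803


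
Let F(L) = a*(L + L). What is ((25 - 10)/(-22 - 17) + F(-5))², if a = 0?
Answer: 25/169 ≈ 0.14793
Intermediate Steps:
F(L) = 0 (F(L) = 0*(L + L) = 0*(2*L) = 0)
((25 - 10)/(-22 - 17) + F(-5))² = ((25 - 10)/(-22 - 17) + 0)² = (15/(-39) + 0)² = (15*(-1/39) + 0)² = (-5/13 + 0)² = (-5/13)² = 25/169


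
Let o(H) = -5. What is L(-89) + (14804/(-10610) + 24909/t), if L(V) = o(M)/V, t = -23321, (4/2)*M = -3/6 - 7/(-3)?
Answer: -26505432018/11010893545 ≈ -2.4072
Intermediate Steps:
M = 11/12 (M = (-3/6 - 7/(-3))/2 = (-3*⅙ - 7*(-⅓))/2 = (-½ + 7/3)/2 = (½)*(11/6) = 11/12 ≈ 0.91667)
L(V) = -5/V
L(-89) + (14804/(-10610) + 24909/t) = -5/(-89) + (14804/(-10610) + 24909/(-23321)) = -5*(-1/89) + (14804*(-1/10610) + 24909*(-1/23321)) = 5/89 + (-7402/5305 - 24909/23321) = 5/89 - 304764287/123717905 = -26505432018/11010893545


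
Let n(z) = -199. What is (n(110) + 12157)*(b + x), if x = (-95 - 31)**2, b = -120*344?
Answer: -303781032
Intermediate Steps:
b = -41280
x = 15876 (x = (-126)**2 = 15876)
(n(110) + 12157)*(b + x) = (-199 + 12157)*(-41280 + 15876) = 11958*(-25404) = -303781032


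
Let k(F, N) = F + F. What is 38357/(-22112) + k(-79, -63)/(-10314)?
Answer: -196060201/114031584 ≈ -1.7193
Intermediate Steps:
k(F, N) = 2*F
38357/(-22112) + k(-79, -63)/(-10314) = 38357/(-22112) + (2*(-79))/(-10314) = 38357*(-1/22112) - 158*(-1/10314) = -38357/22112 + 79/5157 = -196060201/114031584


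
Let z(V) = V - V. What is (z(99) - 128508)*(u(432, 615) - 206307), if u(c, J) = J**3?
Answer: -29865524954544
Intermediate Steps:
z(V) = 0
(z(99) - 128508)*(u(432, 615) - 206307) = (0 - 128508)*(615**3 - 206307) = -128508*(232608375 - 206307) = -128508*232402068 = -29865524954544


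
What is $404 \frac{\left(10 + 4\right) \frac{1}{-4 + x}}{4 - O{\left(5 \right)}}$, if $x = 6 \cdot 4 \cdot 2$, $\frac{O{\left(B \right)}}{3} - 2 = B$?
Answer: $- \frac{1414}{187} \approx -7.5615$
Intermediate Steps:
$O{\left(B \right)} = 6 + 3 B$
$x = 48$ ($x = 24 \cdot 2 = 48$)
$404 \frac{\left(10 + 4\right) \frac{1}{-4 + x}}{4 - O{\left(5 \right)}} = 404 \frac{\left(10 + 4\right) \frac{1}{-4 + 48}}{4 - \left(6 + 3 \cdot 5\right)} = 404 \frac{14 \cdot \frac{1}{44}}{4 - \left(6 + 15\right)} = 404 \frac{14 \cdot \frac{1}{44}}{4 - 21} = 404 \frac{7}{22 \left(4 - 21\right)} = 404 \frac{7}{22 \left(-17\right)} = 404 \cdot \frac{7}{22} \left(- \frac{1}{17}\right) = 404 \left(- \frac{7}{374}\right) = - \frac{1414}{187}$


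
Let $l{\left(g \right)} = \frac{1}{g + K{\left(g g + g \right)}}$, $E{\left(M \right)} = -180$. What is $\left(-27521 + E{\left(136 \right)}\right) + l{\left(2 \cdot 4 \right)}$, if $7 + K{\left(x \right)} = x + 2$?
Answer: $- \frac{2077574}{75} \approx -27701.0$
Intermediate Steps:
$K{\left(x \right)} = -5 + x$ ($K{\left(x \right)} = -7 + \left(x + 2\right) = -7 + \left(2 + x\right) = -5 + x$)
$l{\left(g \right)} = \frac{1}{-5 + g^{2} + 2 g}$ ($l{\left(g \right)} = \frac{1}{g - \left(5 - g - g g\right)} = \frac{1}{g - \left(5 - g - g^{2}\right)} = \frac{1}{g + \left(-5 + g + g^{2}\right)} = \frac{1}{-5 + g^{2} + 2 g}$)
$\left(-27521 + E{\left(136 \right)}\right) + l{\left(2 \cdot 4 \right)} = \left(-27521 - 180\right) + \frac{1}{-5 + 2 \cdot 4 + 2 \cdot 4 \left(1 + 2 \cdot 4\right)} = -27701 + \frac{1}{-5 + 8 + 8 \left(1 + 8\right)} = -27701 + \frac{1}{-5 + 8 + 8 \cdot 9} = -27701 + \frac{1}{-5 + 8 + 72} = -27701 + \frac{1}{75} = - \frac{2077574}{75}$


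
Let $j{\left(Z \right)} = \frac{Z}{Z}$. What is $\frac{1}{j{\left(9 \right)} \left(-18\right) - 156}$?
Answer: $- \frac{1}{174} \approx -0.0057471$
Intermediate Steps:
$j{\left(Z \right)} = 1$
$\frac{1}{j{\left(9 \right)} \left(-18\right) - 156} = \frac{1}{1 \left(-18\right) - 156} = \frac{1}{-18 - 156} = \frac{1}{-174} = - \frac{1}{174}$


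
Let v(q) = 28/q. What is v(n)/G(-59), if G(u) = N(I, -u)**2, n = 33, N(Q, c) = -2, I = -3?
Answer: 7/33 ≈ 0.21212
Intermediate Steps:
G(u) = 4 (G(u) = (-2)**2 = 4)
v(n)/G(-59) = (28/33)/4 = (28*(1/33))*(1/4) = (28/33)*(1/4) = 7/33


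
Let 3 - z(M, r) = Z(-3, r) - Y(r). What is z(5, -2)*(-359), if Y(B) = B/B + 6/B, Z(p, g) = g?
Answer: -1077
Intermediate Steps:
Y(B) = 1 + 6/B
z(M, r) = 3 - r + (6 + r)/r (z(M, r) = 3 - (r - (6 + r)/r) = 3 + (-r + (6 + r)/r) = 3 - r + (6 + r)/r)
z(5, -2)*(-359) = (4 - 1*(-2) + 6/(-2))*(-359) = (4 + 2 + 6*(-1/2))*(-359) = (4 + 2 - 3)*(-359) = 3*(-359) = -1077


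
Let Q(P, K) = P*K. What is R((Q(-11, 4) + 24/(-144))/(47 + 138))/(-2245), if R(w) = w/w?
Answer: -1/2245 ≈ -0.00044543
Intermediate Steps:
Q(P, K) = K*P
R(w) = 1
R((Q(-11, 4) + 24/(-144))/(47 + 138))/(-2245) = 1/(-2245) = 1*(-1/2245) = -1/2245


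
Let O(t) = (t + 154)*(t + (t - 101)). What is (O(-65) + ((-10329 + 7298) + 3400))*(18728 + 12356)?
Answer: -627585960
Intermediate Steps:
O(t) = (-101 + 2*t)*(154 + t) (O(t) = (154 + t)*(t + (-101 + t)) = (154 + t)*(-101 + 2*t) = (-101 + 2*t)*(154 + t))
(O(-65) + ((-10329 + 7298) + 3400))*(18728 + 12356) = ((-15554 + 2*(-65)² + 207*(-65)) + ((-10329 + 7298) + 3400))*(18728 + 12356) = ((-15554 + 2*4225 - 13455) + (-3031 + 3400))*31084 = ((-15554 + 8450 - 13455) + 369)*31084 = (-20559 + 369)*31084 = -20190*31084 = -627585960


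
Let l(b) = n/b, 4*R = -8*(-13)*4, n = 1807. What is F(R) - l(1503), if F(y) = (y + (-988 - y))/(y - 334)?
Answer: 534677/172845 ≈ 3.0934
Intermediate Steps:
R = 104 (R = (-8*(-13)*4)/4 = (104*4)/4 = (¼)*416 = 104)
l(b) = 1807/b
F(y) = -988/(-334 + y)
F(R) - l(1503) = -988/(-334 + 104) - 1807/1503 = -988/(-230) - 1807/1503 = -988*(-1/230) - 1*1807/1503 = 494/115 - 1807/1503 = 534677/172845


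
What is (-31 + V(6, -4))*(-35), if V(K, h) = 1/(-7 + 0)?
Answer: 1090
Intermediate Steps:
V(K, h) = -⅐ (V(K, h) = 1/(-7) = -⅐)
(-31 + V(6, -4))*(-35) = (-31 - ⅐)*(-35) = -218/7*(-35) = 1090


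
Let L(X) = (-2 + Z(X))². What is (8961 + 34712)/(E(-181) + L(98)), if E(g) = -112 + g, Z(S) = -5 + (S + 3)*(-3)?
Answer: 43673/95807 ≈ 0.45584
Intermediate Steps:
Z(S) = -14 - 3*S (Z(S) = -5 + (3 + S)*(-3) = -5 + (-9 - 3*S) = -14 - 3*S)
L(X) = (-16 - 3*X)² (L(X) = (-2 + (-14 - 3*X))² = (-16 - 3*X)²)
(8961 + 34712)/(E(-181) + L(98)) = (8961 + 34712)/((-112 - 181) + (16 + 3*98)²) = 43673/(-293 + (16 + 294)²) = 43673/(-293 + 310²) = 43673/(-293 + 96100) = 43673/95807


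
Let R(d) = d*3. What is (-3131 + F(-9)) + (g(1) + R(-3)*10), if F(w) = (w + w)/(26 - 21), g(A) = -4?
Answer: -16143/5 ≈ -3228.6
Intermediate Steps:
F(w) = 2*w/5 (F(w) = (2*w)/5 = (2*w)*(⅕) = 2*w/5)
R(d) = 3*d
(-3131 + F(-9)) + (g(1) + R(-3)*10) = (-3131 + (⅖)*(-9)) + (-4 + (3*(-3))*10) = (-3131 - 18/5) + (-4 - 9*10) = -15673/5 + (-4 - 90) = -15673/5 - 94 = -16143/5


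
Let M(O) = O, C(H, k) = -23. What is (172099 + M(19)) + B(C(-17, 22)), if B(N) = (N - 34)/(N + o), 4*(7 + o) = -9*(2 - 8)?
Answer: 1893336/11 ≈ 1.7212e+5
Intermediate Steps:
o = 13/2 (o = -7 + (-9*(2 - 8))/4 = -7 + (-9*(-6))/4 = -7 + (1/4)*54 = -7 + 27/2 = 13/2 ≈ 6.5000)
B(N) = (-34 + N)/(13/2 + N) (B(N) = (N - 34)/(N + 13/2) = (-34 + N)/(13/2 + N))
(172099 + M(19)) + B(C(-17, 22)) = (172099 + 19) + 2*(-34 - 23)/(13 + 2*(-23)) = 172118 + 2*(-57)/(13 - 46) = 172118 + 2*(-57)/(-33) = 172118 + 2*(-1/33)*(-57) = 172118 + 38/11 = 1893336/11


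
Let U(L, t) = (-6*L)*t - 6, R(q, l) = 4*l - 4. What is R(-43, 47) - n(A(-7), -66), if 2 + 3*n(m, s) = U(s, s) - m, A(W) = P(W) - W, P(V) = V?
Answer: 26696/3 ≈ 8898.7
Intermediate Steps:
R(q, l) = -4 + 4*l
A(W) = 0 (A(W) = W - W = 0)
U(L, t) = -6 - 6*L*t (U(L, t) = -6*L*t - 6 = -6 - 6*L*t)
n(m, s) = -8/3 - 2*s**2 - m/3 (n(m, s) = -2/3 + ((-6 - 6*s*s) - m)/3 = -2/3 + ((-6 - 6*s**2) - m)/3 = -2/3 + (-6 - m - 6*s**2)/3 = -2/3 + (-2 - 2*s**2 - m/3) = -8/3 - 2*s**2 - m/3)
R(-43, 47) - n(A(-7), -66) = (-4 + 4*47) - (-8/3 - 2*(-66)**2 - 1/3*0) = (-4 + 188) - (-8/3 - 2*4356 + 0) = 184 - (-8/3 - 8712 + 0) = 184 - 1*(-26144/3) = 184 + 26144/3 = 26696/3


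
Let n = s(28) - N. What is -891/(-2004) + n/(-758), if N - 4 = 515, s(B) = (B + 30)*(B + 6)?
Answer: -372739/253172 ≈ -1.4723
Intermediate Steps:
s(B) = (6 + B)*(30 + B) (s(B) = (30 + B)*(6 + B) = (6 + B)*(30 + B))
N = 519 (N = 4 + 515 = 519)
n = 1453 (n = (180 + 28² + 36*28) - 1*519 = (180 + 784 + 1008) - 519 = 1972 - 519 = 1453)
-891/(-2004) + n/(-758) = -891/(-2004) + 1453/(-758) = -891*(-1/2004) + 1453*(-1/758) = 297/668 - 1453/758 = -372739/253172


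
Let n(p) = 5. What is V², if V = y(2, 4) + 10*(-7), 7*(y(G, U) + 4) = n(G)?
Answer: 263169/49 ≈ 5370.8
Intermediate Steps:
y(G, U) = -23/7 (y(G, U) = -4 + (⅐)*5 = -4 + 5/7 = -23/7)
V = -513/7 (V = -23/7 + 10*(-7) = -23/7 - 70 = -513/7 ≈ -73.286)
V² = (-513/7)² = 263169/49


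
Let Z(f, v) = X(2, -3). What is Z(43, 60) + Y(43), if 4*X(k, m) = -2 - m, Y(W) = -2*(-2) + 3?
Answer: 29/4 ≈ 7.2500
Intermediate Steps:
Y(W) = 7 (Y(W) = 4 + 3 = 7)
X(k, m) = -1/2 - m/4 (X(k, m) = (-2 - m)/4 = -1/2 - m/4)
Z(f, v) = 1/4 (Z(f, v) = -1/2 - 1/4*(-3) = -1/2 + 3/4 = 1/4)
Z(43, 60) + Y(43) = 1/4 + 7 = 29/4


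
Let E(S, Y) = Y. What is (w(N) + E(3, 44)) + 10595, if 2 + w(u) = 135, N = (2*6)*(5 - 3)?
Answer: 10772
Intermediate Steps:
N = 24 (N = 12*2 = 24)
w(u) = 133 (w(u) = -2 + 135 = 133)
(w(N) + E(3, 44)) + 10595 = (133 + 44) + 10595 = 177 + 10595 = 10772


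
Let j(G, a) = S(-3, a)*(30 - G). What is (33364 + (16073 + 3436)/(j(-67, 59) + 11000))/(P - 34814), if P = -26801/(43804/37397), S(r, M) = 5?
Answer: -16785913966396/29025689667705 ≈ -0.57831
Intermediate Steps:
j(G, a) = 150 - 5*G (j(G, a) = 5*(30 - G) = 150 - 5*G)
P = -1002276997/43804 (P = -26801/(43804*(1/37397)) = -26801/43804/37397 = -26801*37397/43804 = -1002276997/43804 ≈ -22881.)
(33364 + (16073 + 3436)/(j(-67, 59) + 11000))/(P - 34814) = (33364 + (16073 + 3436)/((150 - 5*(-67)) + 11000))/(-1002276997/43804 - 34814) = (33364 + 19509/((150 + 335) + 11000))/(-2527269453/43804) = (33364 + 19509/(485 + 11000))*(-43804/2527269453) = (33364 + 19509/11485)*(-43804/2527269453) = (383205049/11485)*(-43804/2527269453) = -16785913966396/29025689667705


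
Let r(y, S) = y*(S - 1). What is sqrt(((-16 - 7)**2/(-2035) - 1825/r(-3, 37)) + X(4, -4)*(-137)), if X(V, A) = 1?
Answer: I*sqrt(161496279285)/36630 ≈ 10.971*I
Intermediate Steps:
r(y, S) = y*(-1 + S)
sqrt(((-16 - 7)**2/(-2035) - 1825/r(-3, 37)) + X(4, -4)*(-137)) = sqrt(((-16 - 7)**2/(-2035) - 1825*(-1/(3*(-1 + 37)))) + 1*(-137)) = sqrt(((-23)**2*(-1/2035) - 1825/((-3*36))) - 137) = sqrt((529*(-1/2035) - 1825/(-108)) - 137) = sqrt((-529/2035 - 1825*(-1/108)) - 137) = sqrt((-529/2035 + 1825/108) - 137) = sqrt(3656743/219780 - 137) = sqrt(-26453117/219780) = I*sqrt(161496279285)/36630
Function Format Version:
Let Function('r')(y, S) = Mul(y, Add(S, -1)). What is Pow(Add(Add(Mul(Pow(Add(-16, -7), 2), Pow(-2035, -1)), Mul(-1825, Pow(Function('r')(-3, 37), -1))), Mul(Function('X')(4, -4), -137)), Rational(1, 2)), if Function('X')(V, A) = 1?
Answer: Mul(Rational(1, 36630), I, Pow(161496279285, Rational(1, 2))) ≈ Mul(10.971, I)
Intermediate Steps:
Function('r')(y, S) = Mul(y, Add(-1, S))
Pow(Add(Add(Mul(Pow(Add(-16, -7), 2), Pow(-2035, -1)), Mul(-1825, Pow(Function('r')(-3, 37), -1))), Mul(Function('X')(4, -4), -137)), Rational(1, 2)) = Pow(Add(Add(Mul(Pow(Add(-16, -7), 2), Pow(-2035, -1)), Mul(-1825, Pow(Mul(-3, Add(-1, 37)), -1))), Mul(1, -137)), Rational(1, 2)) = Pow(Add(Add(Mul(Pow(-23, 2), Rational(-1, 2035)), Mul(-1825, Pow(Mul(-3, 36), -1))), -137), Rational(1, 2)) = Pow(Add(Add(Mul(529, Rational(-1, 2035)), Mul(-1825, Pow(-108, -1))), -137), Rational(1, 2)) = Pow(Add(Add(Rational(-529, 2035), Mul(-1825, Rational(-1, 108))), -137), Rational(1, 2)) = Pow(Add(Add(Rational(-529, 2035), Rational(1825, 108)), -137), Rational(1, 2)) = Pow(Add(Rational(3656743, 219780), -137), Rational(1, 2)) = Pow(Rational(-26453117, 219780), Rational(1, 2)) = Mul(Rational(1, 36630), I, Pow(161496279285, Rational(1, 2)))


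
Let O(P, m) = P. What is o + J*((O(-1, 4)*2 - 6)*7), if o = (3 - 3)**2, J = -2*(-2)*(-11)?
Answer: 2464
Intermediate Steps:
J = -44 (J = 4*(-11) = -44)
o = 0 (o = 0**2 = 0)
o + J*((O(-1, 4)*2 - 6)*7) = 0 - 44*(-1*2 - 6)*7 = 0 - 44*(-2 - 6)*7 = 0 - (-352)*7 = 0 - 44*(-56) = 0 + 2464 = 2464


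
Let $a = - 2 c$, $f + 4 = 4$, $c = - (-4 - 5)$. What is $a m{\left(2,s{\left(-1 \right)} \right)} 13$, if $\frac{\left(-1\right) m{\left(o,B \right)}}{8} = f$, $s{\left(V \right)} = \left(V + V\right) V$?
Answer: $0$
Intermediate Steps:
$c = 9$ ($c = \left(-1\right) \left(-9\right) = 9$)
$s{\left(V \right)} = 2 V^{2}$ ($s{\left(V \right)} = 2 V V = 2 V^{2}$)
$f = 0$ ($f = -4 + 4 = 0$)
$m{\left(o,B \right)} = 0$ ($m{\left(o,B \right)} = \left(-8\right) 0 = 0$)
$a = -18$ ($a = \left(-2\right) 9 = -18$)
$a m{\left(2,s{\left(-1 \right)} \right)} 13 = \left(-18\right) 0 \cdot 13 = 0 \cdot 13 = 0$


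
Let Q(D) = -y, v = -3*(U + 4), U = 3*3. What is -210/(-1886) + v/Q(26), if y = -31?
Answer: -33522/29233 ≈ -1.1467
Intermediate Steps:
U = 9
v = -39 (v = -3*(9 + 4) = -3*13 = -39)
Q(D) = 31 (Q(D) = -1*(-31) = 31)
-210/(-1886) + v/Q(26) = -210/(-1886) - 39/31 = -210*(-1/1886) - 39*1/31 = 105/943 - 39/31 = -33522/29233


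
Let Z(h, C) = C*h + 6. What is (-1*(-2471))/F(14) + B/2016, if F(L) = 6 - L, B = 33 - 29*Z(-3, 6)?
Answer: -207437/672 ≈ -308.69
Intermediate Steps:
Z(h, C) = 6 + C*h
B = 381 (B = 33 - 29*(6 + 6*(-3)) = 33 - 29*(6 - 18) = 33 - 29*(-12) = 33 + 348 = 381)
(-1*(-2471))/F(14) + B/2016 = (-1*(-2471))/(6 - 1*14) + 381/2016 = 2471/(6 - 14) + 381*(1/2016) = 2471/(-8) + 127/672 = 2471*(-1/8) + 127/672 = -2471/8 + 127/672 = -207437/672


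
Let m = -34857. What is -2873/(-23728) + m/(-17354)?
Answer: 438472469/205887856 ≈ 2.1297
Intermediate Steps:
-2873/(-23728) + m/(-17354) = -2873/(-23728) - 34857/(-17354) = -2873*(-1/23728) - 34857*(-1/17354) = 2873/23728 + 34857/17354 = 438472469/205887856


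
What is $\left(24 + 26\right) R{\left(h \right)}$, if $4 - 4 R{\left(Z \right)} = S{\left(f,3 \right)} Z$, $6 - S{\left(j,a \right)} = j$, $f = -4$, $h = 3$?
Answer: $-325$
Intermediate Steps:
$S{\left(j,a \right)} = 6 - j$
$R{\left(Z \right)} = 1 - \frac{5 Z}{2}$ ($R{\left(Z \right)} = 1 - \frac{\left(6 - -4\right) Z}{4} = 1 - \frac{\left(6 + 4\right) Z}{4} = 1 - \frac{10 Z}{4} = 1 - \frac{5 Z}{2}$)
$\left(24 + 26\right) R{\left(h \right)} = \left(24 + 26\right) \left(1 - \frac{15}{2}\right) = 50 \left(1 - \frac{15}{2}\right) = 50 \left(- \frac{13}{2}\right) = -325$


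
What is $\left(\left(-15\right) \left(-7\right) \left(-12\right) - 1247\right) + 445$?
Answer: $-2062$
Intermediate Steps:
$\left(\left(-15\right) \left(-7\right) \left(-12\right) - 1247\right) + 445 = \left(105 \left(-12\right) - 1247\right) + 445 = \left(-1260 - 1247\right) + 445 = -2507 + 445 = -2062$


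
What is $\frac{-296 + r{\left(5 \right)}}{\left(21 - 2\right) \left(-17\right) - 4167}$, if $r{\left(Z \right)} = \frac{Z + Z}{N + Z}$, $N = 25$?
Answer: $\frac{887}{13470} \approx 0.06585$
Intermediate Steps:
$r{\left(Z \right)} = \frac{2 Z}{25 + Z}$ ($r{\left(Z \right)} = \frac{Z + Z}{25 + Z} = \frac{2 Z}{25 + Z}$)
$\frac{-296 + r{\left(5 \right)}}{\left(21 - 2\right) \left(-17\right) - 4167} = \frac{-296 + 2 \cdot 5 \frac{1}{25 + 5}}{\left(21 - 2\right) \left(-17\right) - 4167} = \frac{-296 + 2 \cdot 5 \cdot \frac{1}{30}}{19 \left(-17\right) - 4167} = \frac{-296 + 2 \cdot 5 \cdot \frac{1}{30}}{-323 - 4167} = \frac{-296 + \frac{1}{3}}{-4490} = \left(- \frac{887}{3}\right) \left(- \frac{1}{4490}\right) = \frac{887}{13470}$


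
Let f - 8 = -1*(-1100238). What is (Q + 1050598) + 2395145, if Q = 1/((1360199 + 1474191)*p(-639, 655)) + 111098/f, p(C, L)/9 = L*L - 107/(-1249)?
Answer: 25911343970620223447117349787/7519813059564392310360 ≈ 3.4457e+6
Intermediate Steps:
f = 1100246 (f = 8 - 1*(-1100238) = 8 + 1100238 = 1100246)
p(C, L) = 963/1249 + 9*L² (p(C, L) = 9*(L*L - 107/(-1249)) = 9*(L² - 107*(-1/1249)) = 9*(L² + 107/1249) = 9*(107/1249 + L²) = 963/1249 + 9*L²)
Q = 759317635594440552307/7519813059564392310360 (Q = 1/((1360199 + 1474191)*(963/1249 + 9*655²)) + 111098/1100246 = 1/(2834390*(963/1249 + 9*429025)) + 111098*(1/1100246) = 1/(2834390*(963/1249 + 3861225)) + 55549/550123 = 1/(2834390*(4822670988/1249)) + 55549/550123 = (1/2834390)*(1249/4822670988) + 55549/550123 = 1249/13669330421677320 + 55549/550123 = 759317635594440552307/7519813059564392310360 ≈ 0.10098)
(Q + 1050598) + 2395145 = (759317635594440552307/7519813059564392310360 + 1050598) + 2395145 = 7900301320069867026920147587/7519813059564392310360 + 2395145 = 25911343970620223447117349787/7519813059564392310360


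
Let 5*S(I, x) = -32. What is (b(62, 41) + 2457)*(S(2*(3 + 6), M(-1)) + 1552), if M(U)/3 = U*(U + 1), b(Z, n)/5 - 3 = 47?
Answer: 20919696/5 ≈ 4.1839e+6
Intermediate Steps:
b(Z, n) = 250 (b(Z, n) = 15 + 5*47 = 15 + 235 = 250)
M(U) = 3*U*(1 + U) (M(U) = 3*(U*(U + 1)) = 3*(U*(1 + U)) = 3*U*(1 + U))
S(I, x) = -32/5 (S(I, x) = (1/5)*(-32) = -32/5)
(b(62, 41) + 2457)*(S(2*(3 + 6), M(-1)) + 1552) = (250 + 2457)*(-32/5 + 1552) = 2707*(7728/5) = 20919696/5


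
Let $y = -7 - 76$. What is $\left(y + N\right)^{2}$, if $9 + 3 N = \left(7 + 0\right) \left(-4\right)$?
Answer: $\frac{81796}{9} \approx 9088.4$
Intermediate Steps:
$y = -83$ ($y = -7 - 76 = -83$)
$N = - \frac{37}{3}$ ($N = -3 + \frac{\left(7 + 0\right) \left(-4\right)}{3} = -3 + \frac{7 \left(-4\right)}{3} = -3 + \frac{1}{3} \left(-28\right) = -3 - \frac{28}{3} = - \frac{37}{3} \approx -12.333$)
$\left(y + N\right)^{2} = \left(-83 - \frac{37}{3}\right)^{2} = \left(- \frac{286}{3}\right)^{2} = \frac{81796}{9}$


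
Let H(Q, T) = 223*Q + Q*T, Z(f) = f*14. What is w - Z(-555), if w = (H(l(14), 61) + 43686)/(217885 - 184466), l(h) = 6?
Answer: 259711020/33419 ≈ 7771.4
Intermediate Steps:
Z(f) = 14*f
w = 45390/33419 (w = (6*(223 + 61) + 43686)/(217885 - 184466) = (6*284 + 43686)/33419 = (1704 + 43686)*(1/33419) = 45390*(1/33419) = 45390/33419 ≈ 1.3582)
w - Z(-555) = 45390/33419 - 14*(-555) = 45390/33419 - 1*(-7770) = 45390/33419 + 7770 = 259711020/33419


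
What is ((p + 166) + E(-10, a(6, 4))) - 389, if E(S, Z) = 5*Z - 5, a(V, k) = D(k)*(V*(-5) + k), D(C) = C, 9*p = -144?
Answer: -764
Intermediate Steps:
p = -16 (p = (1/9)*(-144) = -16)
a(V, k) = k*(k - 5*V) (a(V, k) = k*(V*(-5) + k) = k*(-5*V + k) = k*(k - 5*V))
E(S, Z) = -5 + 5*Z
((p + 166) + E(-10, a(6, 4))) - 389 = ((-16 + 166) + (-5 + 5*(4*(4 - 5*6)))) - 389 = (150 + (-5 + 5*(4*(4 - 30)))) - 389 = (150 + (-5 + 5*(4*(-26)))) - 389 = (150 + (-5 + 5*(-104))) - 389 = (150 + (-5 - 520)) - 389 = (150 - 525) - 389 = -375 - 389 = -764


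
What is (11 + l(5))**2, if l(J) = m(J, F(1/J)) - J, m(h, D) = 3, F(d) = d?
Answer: 81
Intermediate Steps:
l(J) = 3 - J
(11 + l(5))**2 = (11 + (3 - 1*5))**2 = (11 + (3 - 5))**2 = (11 - 2)**2 = 9**2 = 81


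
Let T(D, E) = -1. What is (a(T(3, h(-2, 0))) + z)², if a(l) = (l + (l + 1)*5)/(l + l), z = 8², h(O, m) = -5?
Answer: 16641/4 ≈ 4160.3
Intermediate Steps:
z = 64
a(l) = (5 + 6*l)/(2*l) (a(l) = (l + (1 + l)*5)/((2*l)) = (l + (5 + 5*l))*(1/(2*l)) = (5 + 6*l)*(1/(2*l)) = (5 + 6*l)/(2*l))
(a(T(3, h(-2, 0))) + z)² = ((3 + (5/2)/(-1)) + 64)² = ((3 + (5/2)*(-1)) + 64)² = ((3 - 5/2) + 64)² = (½ + 64)² = (129/2)² = 16641/4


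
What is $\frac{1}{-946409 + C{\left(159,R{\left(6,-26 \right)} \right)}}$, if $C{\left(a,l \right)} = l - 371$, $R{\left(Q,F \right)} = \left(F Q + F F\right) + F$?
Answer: $- \frac{1}{946286} \approx -1.0568 \cdot 10^{-6}$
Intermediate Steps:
$R{\left(Q,F \right)} = F + F^{2} + F Q$ ($R{\left(Q,F \right)} = \left(F Q + F^{2}\right) + F = \left(F^{2} + F Q\right) + F = F + F^{2} + F Q$)
$C{\left(a,l \right)} = -371 + l$ ($C{\left(a,l \right)} = l - 371 = -371 + l$)
$\frac{1}{-946409 + C{\left(159,R{\left(6,-26 \right)} \right)}} = \frac{1}{-946409 - \left(371 + 26 \left(1 - 26 + 6\right)\right)} = \frac{1}{-946409 - -123} = \frac{1}{-946409 + \left(-371 + 494\right)} = \frac{1}{-946409 + 123} = \frac{1}{-946286} = - \frac{1}{946286}$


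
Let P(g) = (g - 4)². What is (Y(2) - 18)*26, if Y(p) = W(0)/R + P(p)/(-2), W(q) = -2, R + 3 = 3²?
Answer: -1586/3 ≈ -528.67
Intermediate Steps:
P(g) = (-4 + g)²
R = 6 (R = -3 + 3² = -3 + 9 = 6)
Y(p) = -⅓ - (-4 + p)²/2 (Y(p) = -2/6 + (-4 + p)²/(-2) = -2*⅙ + (-4 + p)²*(-½) = -⅓ - (-4 + p)²/2)
(Y(2) - 18)*26 = ((-⅓ - (-4 + 2)²/2) - 18)*26 = ((-⅓ - ½*(-2)²) - 18)*26 = ((-⅓ - ½*4) - 18)*26 = ((-⅓ - 2) - 18)*26 = (-7/3 - 18)*26 = -61/3*26 = -1586/3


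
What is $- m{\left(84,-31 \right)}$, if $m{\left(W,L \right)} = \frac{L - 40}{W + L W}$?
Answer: $- \frac{71}{2520} \approx -0.028175$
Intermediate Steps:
$m{\left(W,L \right)} = \frac{-40 + L}{W + L W}$
$- m{\left(84,-31 \right)} = - \frac{-40 - 31}{84 \left(1 - 31\right)} = - \frac{-71}{84 \left(-30\right)} = - \frac{\left(-1\right) \left(-71\right)}{84 \cdot 30} = \left(-1\right) \frac{71}{2520} = - \frac{71}{2520}$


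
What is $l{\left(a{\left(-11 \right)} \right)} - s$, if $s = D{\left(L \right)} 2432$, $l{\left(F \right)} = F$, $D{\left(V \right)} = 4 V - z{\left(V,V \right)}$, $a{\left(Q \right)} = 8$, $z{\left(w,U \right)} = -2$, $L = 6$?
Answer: $-63224$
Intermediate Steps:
$D{\left(V \right)} = 2 + 4 V$ ($D{\left(V \right)} = 4 V - -2 = 4 V + 2 = 2 + 4 V$)
$s = 63232$ ($s = \left(2 + 4 \cdot 6\right) 2432 = \left(2 + 24\right) 2432 = 26 \cdot 2432 = 63232$)
$l{\left(a{\left(-11 \right)} \right)} - s = 8 - 63232 = -63224$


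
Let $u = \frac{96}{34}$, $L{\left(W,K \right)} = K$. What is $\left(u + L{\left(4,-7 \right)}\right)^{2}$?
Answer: $\frac{5041}{289} \approx 17.443$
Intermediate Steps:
$u = \frac{48}{17}$ ($u = 96 \cdot \frac{1}{34} = \frac{48}{17} \approx 2.8235$)
$\left(u + L{\left(4,-7 \right)}\right)^{2} = \left(\frac{48}{17} - 7\right)^{2} = \left(- \frac{71}{17}\right)^{2} = \frac{5041}{289}$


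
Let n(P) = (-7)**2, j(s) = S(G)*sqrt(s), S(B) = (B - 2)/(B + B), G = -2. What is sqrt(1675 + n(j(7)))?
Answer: 2*sqrt(431) ≈ 41.521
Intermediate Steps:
S(B) = (-2 + B)/(2*B) (S(B) = (-2 + B)/((2*B)) = (-2 + B)*(1/(2*B)) = (-2 + B)/(2*B))
j(s) = sqrt(s) (j(s) = ((1/2)*(-2 - 2)/(-2))*sqrt(s) = ((1/2)*(-1/2)*(-4))*sqrt(s) = 1*sqrt(s) = sqrt(s))
n(P) = 49
sqrt(1675 + n(j(7))) = sqrt(1675 + 49) = sqrt(1724) = 2*sqrt(431)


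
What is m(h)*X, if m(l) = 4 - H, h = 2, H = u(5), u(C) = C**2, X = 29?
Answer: -609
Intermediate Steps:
H = 25 (H = 5**2 = 25)
m(l) = -21 (m(l) = 4 - 1*25 = 4 - 25 = -21)
m(h)*X = -21*29 = -609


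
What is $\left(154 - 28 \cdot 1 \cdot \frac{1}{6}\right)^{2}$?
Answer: $\frac{200704}{9} \approx 22300.0$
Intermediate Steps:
$\left(154 - 28 \cdot 1 \cdot \frac{1}{6}\right)^{2} = \left(154 - \frac{14}{3}\right)^{2} = \left(\frac{448}{3}\right)^{2} = \frac{200704}{9}$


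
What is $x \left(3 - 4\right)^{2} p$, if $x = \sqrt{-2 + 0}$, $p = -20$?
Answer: $- 20 i \sqrt{2} \approx - 28.284 i$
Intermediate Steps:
$x = i \sqrt{2}$ ($x = \sqrt{-2} = i \sqrt{2} \approx 1.4142 i$)
$x \left(3 - 4\right)^{2} p = i \sqrt{2} \left(3 - 4\right)^{2} \left(-20\right) = i \sqrt{2} \left(-1\right)^{2} \left(-20\right) = i \sqrt{2} \cdot 1 \left(-20\right) = i \sqrt{2} \left(-20\right) = - 20 i \sqrt{2}$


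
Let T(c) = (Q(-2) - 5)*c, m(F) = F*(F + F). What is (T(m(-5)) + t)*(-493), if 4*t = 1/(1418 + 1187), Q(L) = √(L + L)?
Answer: 1284264507/10420 - 49300*I ≈ 1.2325e+5 - 49300.0*I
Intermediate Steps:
Q(L) = √2*√L (Q(L) = √(2*L) = √2*√L)
m(F) = 2*F² (m(F) = F*(2*F) = 2*F²)
T(c) = c*(-5 + 2*I) (T(c) = (√2*√(-2) - 5)*c = (√2*(I*√2) - 5)*c = (2*I - 5)*c = (-5 + 2*I)*c = c*(-5 + 2*I))
t = 1/10420 (t = 1/(4*(1418 + 1187)) = (¼)/2605 = (¼)*(1/2605) = 1/10420 ≈ 9.5969e-5)
(T(m(-5)) + t)*(-493) = ((2*(-5)²)*(-5 + 2*I) + 1/10420)*(-493) = ((2*25)*(-5 + 2*I) + 1/10420)*(-493) = (50*(-5 + 2*I) + 1/10420)*(-493) = ((-250 + 100*I) + 1/10420)*(-493) = (-2604999/10420 + 100*I)*(-493) = 1284264507/10420 - 49300*I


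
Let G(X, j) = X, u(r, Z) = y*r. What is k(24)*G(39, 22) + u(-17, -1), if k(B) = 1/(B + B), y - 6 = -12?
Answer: 1645/16 ≈ 102.81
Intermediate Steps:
y = -6 (y = 6 - 12 = -6)
u(r, Z) = -6*r
k(B) = 1/(2*B)
k(24)*G(39, 22) + u(-17, -1) = ((1/2)/24)*39 - 6*(-17) = ((1/2)*(1/24))*39 + 102 = (1/48)*39 + 102 = 13/16 + 102 = 1645/16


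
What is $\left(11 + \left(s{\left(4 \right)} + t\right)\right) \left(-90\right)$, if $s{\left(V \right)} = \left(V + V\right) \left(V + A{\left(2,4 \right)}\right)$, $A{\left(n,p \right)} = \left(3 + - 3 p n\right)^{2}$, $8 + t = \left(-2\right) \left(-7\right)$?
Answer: $-321930$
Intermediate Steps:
$t = 6$ ($t = -8 - -14 = -8 + 14 = 6$)
$A{\left(n,p \right)} = \left(3 - 3 n p\right)^{2}$
$s{\left(V \right)} = 2 V \left(441 + V\right)$ ($s{\left(V \right)} = \left(V + V\right) \left(V + 9 \left(-1 + 2 \cdot 4\right)^{2}\right) = 2 V \left(V + 9 \left(-1 + 8\right)^{2}\right) = 2 V \left(V + 9 \cdot 7^{2}\right) = 2 V \left(V + 9 \cdot 49\right) = 2 V \left(V + 441\right) = 2 V \left(441 + V\right)$)
$\left(11 + \left(s{\left(4 \right)} + t\right)\right) \left(-90\right) = \left(11 + \left(2 \cdot 4 \left(441 + 4\right) + 6\right)\right) \left(-90\right) = \left(11 + \left(2 \cdot 4 \cdot 445 + 6\right)\right) \left(-90\right) = \left(11 + \left(3560 + 6\right)\right) \left(-90\right) = \left(11 + 3566\right) \left(-90\right) = 3577 \left(-90\right) = -321930$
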